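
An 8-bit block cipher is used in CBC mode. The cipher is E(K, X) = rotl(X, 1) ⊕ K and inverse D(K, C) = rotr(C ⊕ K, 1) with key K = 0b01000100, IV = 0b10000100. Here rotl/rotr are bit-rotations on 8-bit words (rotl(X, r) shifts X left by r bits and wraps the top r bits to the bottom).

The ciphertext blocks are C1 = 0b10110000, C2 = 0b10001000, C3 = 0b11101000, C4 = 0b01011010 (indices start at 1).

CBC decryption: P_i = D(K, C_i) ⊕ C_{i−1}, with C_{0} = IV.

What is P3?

P3: D(K, 0b11101000) = 0b01010110; 0b01010110 ⊕ 0b10001000 = 0b11011110.

P3 = 0b11011110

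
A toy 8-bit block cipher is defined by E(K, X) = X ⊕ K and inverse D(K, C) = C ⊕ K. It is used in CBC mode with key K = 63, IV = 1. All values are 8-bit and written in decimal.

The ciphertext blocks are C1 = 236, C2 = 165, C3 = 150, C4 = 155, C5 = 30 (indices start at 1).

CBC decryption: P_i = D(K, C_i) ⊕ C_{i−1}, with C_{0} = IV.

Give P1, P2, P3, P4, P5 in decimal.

P1 = 210, P2 = 118, P3 = 12, P4 = 50, P5 = 186

P1: D(K, 236) = 211; 211 ⊕ 1 = 210.
P2: D(K, 165) = 154; 154 ⊕ 236 = 118.
P3: D(K, 150) = 169; 169 ⊕ 165 = 12.
P4: D(K, 155) = 164; 164 ⊕ 150 = 50.
P5: D(K, 30) = 33; 33 ⊕ 155 = 186.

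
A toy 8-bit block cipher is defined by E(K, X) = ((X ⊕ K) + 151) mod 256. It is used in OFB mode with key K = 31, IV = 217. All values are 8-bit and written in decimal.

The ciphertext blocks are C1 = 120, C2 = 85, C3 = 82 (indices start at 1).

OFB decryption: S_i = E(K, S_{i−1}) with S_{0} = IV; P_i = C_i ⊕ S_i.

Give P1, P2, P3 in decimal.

P1: S = E(K, 217) = 93; 120 ⊕ 93 = 37.
P2: S = E(K, 93) = 217; 85 ⊕ 217 = 140.
P3: S = E(K, 217) = 93; 82 ⊕ 93 = 15.

P1 = 37, P2 = 140, P3 = 15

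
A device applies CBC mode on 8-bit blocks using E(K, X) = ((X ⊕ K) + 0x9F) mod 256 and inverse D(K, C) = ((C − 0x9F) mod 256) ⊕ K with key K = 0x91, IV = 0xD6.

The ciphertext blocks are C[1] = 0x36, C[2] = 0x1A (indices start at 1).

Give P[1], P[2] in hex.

CBC decryption: P_i = D(K, C_i) ⊕ C_{i−1}, with C_{0} = IV.
P[1]: D(K, 0x36) = 0x06; 0x06 ⊕ 0xD6 = 0xD0.
P[2]: D(K, 0x1A) = 0xEA; 0xEA ⊕ 0x36 = 0xDC.

P[1] = 0xD0, P[2] = 0xDC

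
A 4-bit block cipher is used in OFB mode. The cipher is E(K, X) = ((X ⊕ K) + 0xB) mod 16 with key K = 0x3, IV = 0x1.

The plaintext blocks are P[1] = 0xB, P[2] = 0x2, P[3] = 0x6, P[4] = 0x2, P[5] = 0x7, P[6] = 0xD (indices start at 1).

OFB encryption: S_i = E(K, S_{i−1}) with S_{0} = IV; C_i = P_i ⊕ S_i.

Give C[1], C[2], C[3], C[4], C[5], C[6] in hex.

C[1]: S = E(K, 0x1) = 0xD; 0xB ⊕ 0xD = 0x6.
C[2]: S = E(K, 0xD) = 0x9; 0x2 ⊕ 0x9 = 0xB.
C[3]: S = E(K, 0x9) = 0x5; 0x6 ⊕ 0x5 = 0x3.
C[4]: S = E(K, 0x5) = 0x1; 0x2 ⊕ 0x1 = 0x3.
C[5]: S = E(K, 0x1) = 0xD; 0x7 ⊕ 0xD = 0xA.
C[6]: S = E(K, 0xD) = 0x9; 0xD ⊕ 0x9 = 0x4.

C[1] = 0x6, C[2] = 0xB, C[3] = 0x3, C[4] = 0x3, C[5] = 0xA, C[6] = 0x4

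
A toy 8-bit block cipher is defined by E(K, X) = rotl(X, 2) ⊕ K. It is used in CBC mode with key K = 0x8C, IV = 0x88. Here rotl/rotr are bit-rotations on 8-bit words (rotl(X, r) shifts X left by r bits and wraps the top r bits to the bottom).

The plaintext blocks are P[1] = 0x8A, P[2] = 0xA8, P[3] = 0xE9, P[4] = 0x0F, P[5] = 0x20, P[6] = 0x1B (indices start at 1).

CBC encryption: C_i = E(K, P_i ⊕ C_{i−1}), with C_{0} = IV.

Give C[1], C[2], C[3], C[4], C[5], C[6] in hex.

C[1] = 0x84, C[2] = 0x3C, C[3] = 0xDB, C[4] = 0xDF, C[5] = 0x73, C[6] = 0x2D

C[1]: P[1] ⊕ 0x88 = 0x02; E(K, 0x02) = 0x84.
C[2]: P[2] ⊕ 0x84 = 0x2C; E(K, 0x2C) = 0x3C.
C[3]: P[3] ⊕ 0x3C = 0xD5; E(K, 0xD5) = 0xDB.
C[4]: P[4] ⊕ 0xDB = 0xD4; E(K, 0xD4) = 0xDF.
C[5]: P[5] ⊕ 0xDF = 0xFF; E(K, 0xFF) = 0x73.
C[6]: P[6] ⊕ 0x73 = 0x68; E(K, 0x68) = 0x2D.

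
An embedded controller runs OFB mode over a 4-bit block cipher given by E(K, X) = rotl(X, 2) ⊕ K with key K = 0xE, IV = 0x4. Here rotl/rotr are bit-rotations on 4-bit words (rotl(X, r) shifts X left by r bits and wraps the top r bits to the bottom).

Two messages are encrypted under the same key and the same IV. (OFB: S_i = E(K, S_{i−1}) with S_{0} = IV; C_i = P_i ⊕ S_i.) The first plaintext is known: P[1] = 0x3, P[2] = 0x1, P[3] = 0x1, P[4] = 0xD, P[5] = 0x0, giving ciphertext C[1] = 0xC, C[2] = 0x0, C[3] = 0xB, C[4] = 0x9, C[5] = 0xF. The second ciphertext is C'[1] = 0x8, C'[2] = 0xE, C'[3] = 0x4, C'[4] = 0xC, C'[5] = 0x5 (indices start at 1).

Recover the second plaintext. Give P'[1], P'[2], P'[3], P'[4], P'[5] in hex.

In OFB with a reused IV, both messages share the same keystream S_i, so C_i ⊕ C'_i = P_i ⊕ P'_i and thus P'_i = P_i ⊕ C_i ⊕ C'_i.
P'[1]: 0x3 ⊕ 0xC ⊕ 0x8 = 0x7.
P'[2]: 0x1 ⊕ 0x0 ⊕ 0xE = 0xF.
P'[3]: 0x1 ⊕ 0xB ⊕ 0x4 = 0xE.
P'[4]: 0xD ⊕ 0x9 ⊕ 0xC = 0x8.
P'[5]: 0x0 ⊕ 0xF ⊕ 0x5 = 0xA.

P'[1] = 0x7, P'[2] = 0xF, P'[3] = 0xE, P'[4] = 0x8, P'[5] = 0xA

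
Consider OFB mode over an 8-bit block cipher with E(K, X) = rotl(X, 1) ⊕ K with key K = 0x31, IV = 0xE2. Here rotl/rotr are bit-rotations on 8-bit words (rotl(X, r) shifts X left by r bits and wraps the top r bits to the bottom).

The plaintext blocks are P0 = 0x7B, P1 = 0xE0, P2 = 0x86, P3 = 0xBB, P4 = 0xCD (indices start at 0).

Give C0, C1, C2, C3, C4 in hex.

OFB encryption: S_i = E(K, S_{i−1}) with S_{−1} = IV; C_i = P_i ⊕ S_i.
C0: S = E(K, 0xE2) = 0xF4; 0x7B ⊕ 0xF4 = 0x8F.
C1: S = E(K, 0xF4) = 0xD8; 0xE0 ⊕ 0xD8 = 0x38.
C2: S = E(K, 0xD8) = 0x80; 0x86 ⊕ 0x80 = 0x06.
C3: S = E(K, 0x80) = 0x30; 0xBB ⊕ 0x30 = 0x8B.
C4: S = E(K, 0x30) = 0x51; 0xCD ⊕ 0x51 = 0x9C.

C0 = 0x8F, C1 = 0x38, C2 = 0x06, C3 = 0x8B, C4 = 0x9C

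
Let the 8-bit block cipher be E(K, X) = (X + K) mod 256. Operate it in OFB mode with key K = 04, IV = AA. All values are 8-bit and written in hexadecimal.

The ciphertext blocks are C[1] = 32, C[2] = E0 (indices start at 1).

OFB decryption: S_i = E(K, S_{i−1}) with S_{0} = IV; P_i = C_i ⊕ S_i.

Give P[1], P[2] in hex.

P[1] = 9C, P[2] = 52

P[1]: S = E(K, AA) = AE; 32 ⊕ AE = 9C.
P[2]: S = E(K, AE) = B2; E0 ⊕ B2 = 52.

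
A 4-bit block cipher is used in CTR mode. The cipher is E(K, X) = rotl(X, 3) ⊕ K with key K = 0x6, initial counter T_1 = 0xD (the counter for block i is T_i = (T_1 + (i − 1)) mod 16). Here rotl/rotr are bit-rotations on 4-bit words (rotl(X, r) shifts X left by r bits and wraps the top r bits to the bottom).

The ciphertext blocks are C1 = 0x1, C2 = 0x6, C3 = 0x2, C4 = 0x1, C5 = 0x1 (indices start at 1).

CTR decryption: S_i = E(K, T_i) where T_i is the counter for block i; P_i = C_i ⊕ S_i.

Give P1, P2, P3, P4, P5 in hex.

P1: T = 0xD, S = E(K, T) = 0x8; 0x1 ⊕ 0x8 = 0x9.
P2: T = 0xE, S = E(K, T) = 0x1; 0x6 ⊕ 0x1 = 0x7.
P3: T = 0xF, S = E(K, T) = 0x9; 0x2 ⊕ 0x9 = 0xB.
P4: T = 0x0, S = E(K, T) = 0x6; 0x1 ⊕ 0x6 = 0x7.
P5: T = 0x1, S = E(K, T) = 0xE; 0x1 ⊕ 0xE = 0xF.

P1 = 0x9, P2 = 0x7, P3 = 0xB, P4 = 0x7, P5 = 0xF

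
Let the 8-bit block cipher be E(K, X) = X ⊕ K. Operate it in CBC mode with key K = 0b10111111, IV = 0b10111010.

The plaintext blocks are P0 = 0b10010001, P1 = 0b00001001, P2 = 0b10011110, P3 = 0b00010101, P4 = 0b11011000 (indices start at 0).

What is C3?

CBC encryption: C_i = E(K, P_i ⊕ C_{i−1}), with C_{−1} = IV.
C0: P0 ⊕ 0b10111010 = 0b00101011; E(K, 0b00101011) = 0b10010100.
C1: P1 ⊕ 0b10010100 = 0b10011101; E(K, 0b10011101) = 0b00100010.
C2: P2 ⊕ 0b00100010 = 0b10111100; E(K, 0b10111100) = 0b00000011.
C3: P3 ⊕ 0b00000011 = 0b00010110; E(K, 0b00010110) = 0b10101001.

C3 = 0b10101001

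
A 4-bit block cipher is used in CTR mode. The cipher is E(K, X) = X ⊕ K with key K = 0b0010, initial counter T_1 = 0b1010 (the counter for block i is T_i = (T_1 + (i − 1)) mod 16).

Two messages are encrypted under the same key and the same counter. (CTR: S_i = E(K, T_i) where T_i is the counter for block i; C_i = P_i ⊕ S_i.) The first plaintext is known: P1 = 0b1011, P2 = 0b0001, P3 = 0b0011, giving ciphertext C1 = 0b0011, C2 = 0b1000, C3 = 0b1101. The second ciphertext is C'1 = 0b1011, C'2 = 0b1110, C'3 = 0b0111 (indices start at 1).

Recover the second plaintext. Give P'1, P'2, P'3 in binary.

P'1 = 0b0011, P'2 = 0b0111, P'3 = 0b1001

In CTR with a reused counter, both messages share the same keystream S_i, so C_i ⊕ C'_i = P_i ⊕ P'_i and thus P'_i = P_i ⊕ C_i ⊕ C'_i.
P'1: 0b1011 ⊕ 0b0011 ⊕ 0b1011 = 0b0011.
P'2: 0b0001 ⊕ 0b1000 ⊕ 0b1110 = 0b0111.
P'3: 0b0011 ⊕ 0b1101 ⊕ 0b0111 = 0b1001.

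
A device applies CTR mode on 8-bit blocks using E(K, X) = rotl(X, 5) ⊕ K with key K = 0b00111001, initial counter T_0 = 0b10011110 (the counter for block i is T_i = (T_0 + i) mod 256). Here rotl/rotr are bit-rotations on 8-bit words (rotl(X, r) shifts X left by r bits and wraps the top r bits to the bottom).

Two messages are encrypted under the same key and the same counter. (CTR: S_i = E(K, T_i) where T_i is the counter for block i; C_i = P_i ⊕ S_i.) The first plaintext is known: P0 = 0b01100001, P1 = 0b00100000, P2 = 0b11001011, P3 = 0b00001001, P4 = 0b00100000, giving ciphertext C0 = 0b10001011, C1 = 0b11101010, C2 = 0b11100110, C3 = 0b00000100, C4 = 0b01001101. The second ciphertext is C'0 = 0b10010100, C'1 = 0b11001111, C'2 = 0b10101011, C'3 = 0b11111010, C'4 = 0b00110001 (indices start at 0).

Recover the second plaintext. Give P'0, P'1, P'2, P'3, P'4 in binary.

In CTR with a reused counter, both messages share the same keystream S_i, so C_i ⊕ C'_i = P_i ⊕ P'_i and thus P'_i = P_i ⊕ C_i ⊕ C'_i.
P'0: 0b01100001 ⊕ 0b10001011 ⊕ 0b10010100 = 0b01111110.
P'1: 0b00100000 ⊕ 0b11101010 ⊕ 0b11001111 = 0b00000101.
P'2: 0b11001011 ⊕ 0b11100110 ⊕ 0b10101011 = 0b10000110.
P'3: 0b00001001 ⊕ 0b00000100 ⊕ 0b11111010 = 0b11110111.
P'4: 0b00100000 ⊕ 0b01001101 ⊕ 0b00110001 = 0b01011100.

P'0 = 0b01111110, P'1 = 0b00000101, P'2 = 0b10000110, P'3 = 0b11110111, P'4 = 0b01011100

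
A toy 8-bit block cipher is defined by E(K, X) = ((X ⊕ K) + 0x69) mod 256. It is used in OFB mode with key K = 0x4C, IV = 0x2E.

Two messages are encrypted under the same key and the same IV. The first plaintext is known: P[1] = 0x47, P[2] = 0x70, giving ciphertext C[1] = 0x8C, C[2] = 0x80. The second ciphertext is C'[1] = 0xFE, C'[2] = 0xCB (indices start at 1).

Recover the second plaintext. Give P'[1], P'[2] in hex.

In OFB with a reused IV, both messages share the same keystream S_i, so C_i ⊕ C'_i = P_i ⊕ P'_i and thus P'_i = P_i ⊕ C_i ⊕ C'_i.
P'[1]: 0x47 ⊕ 0x8C ⊕ 0xFE = 0x35.
P'[2]: 0x70 ⊕ 0x80 ⊕ 0xCB = 0x3B.

P'[1] = 0x35, P'[2] = 0x3B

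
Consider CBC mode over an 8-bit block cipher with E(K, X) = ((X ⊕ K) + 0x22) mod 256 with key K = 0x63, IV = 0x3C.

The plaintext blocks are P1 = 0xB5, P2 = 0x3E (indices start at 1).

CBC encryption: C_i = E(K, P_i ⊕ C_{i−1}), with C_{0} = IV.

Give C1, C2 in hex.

C1: P1 ⊕ 0x3C = 0x89; E(K, 0x89) = 0x0C.
C2: P2 ⊕ 0x0C = 0x32; E(K, 0x32) = 0x73.

C1 = 0x0C, C2 = 0x73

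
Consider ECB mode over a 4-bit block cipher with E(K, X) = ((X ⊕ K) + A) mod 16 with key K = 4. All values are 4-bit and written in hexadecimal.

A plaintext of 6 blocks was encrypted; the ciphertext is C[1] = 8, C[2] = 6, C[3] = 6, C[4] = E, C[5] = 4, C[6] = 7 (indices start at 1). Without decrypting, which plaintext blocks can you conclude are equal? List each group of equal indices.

P[2] = P[3]

ECB encrypts each block independently with the same key, so equal ciphertext blocks imply equal plaintext blocks.
C[2] = C[3] = 6, so P[2] = P[3].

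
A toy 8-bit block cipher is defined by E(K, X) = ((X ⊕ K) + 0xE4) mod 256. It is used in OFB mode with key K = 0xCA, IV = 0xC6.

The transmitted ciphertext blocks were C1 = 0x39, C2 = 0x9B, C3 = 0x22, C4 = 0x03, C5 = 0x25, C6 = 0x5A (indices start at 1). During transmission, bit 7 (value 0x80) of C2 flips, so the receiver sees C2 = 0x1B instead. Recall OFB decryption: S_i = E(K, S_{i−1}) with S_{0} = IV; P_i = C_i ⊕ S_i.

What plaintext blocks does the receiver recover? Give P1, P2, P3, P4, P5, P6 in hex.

P1 = 0xC9, P2 = 0x05, P3 = 0x9A, P4 = 0x55, P5 = 0xA5, P6 = 0x74

Only C2 changed, to 0x1B. In OFB, a change in C_i flips the same bit in P_i only; the keystream is unaffected. Decrypting the received ciphertext:
P1: S = E(K, 0xC6) = 0xF0; 0x39 ⊕ 0xF0 = 0xC9.
P2: S = E(K, 0xF0) = 0x1E; 0x1B ⊕ 0x1E = 0x05.
P3: S = E(K, 0x1E) = 0xB8; 0x22 ⊕ 0xB8 = 0x9A.
P4: S = E(K, 0xB8) = 0x56; 0x03 ⊕ 0x56 = 0x55.
P5: S = E(K, 0x56) = 0x80; 0x25 ⊕ 0x80 = 0xA5.
P6: S = E(K, 0x80) = 0x2E; 0x5A ⊕ 0x2E = 0x74.
Blocks that differ from the original plaintext: P2.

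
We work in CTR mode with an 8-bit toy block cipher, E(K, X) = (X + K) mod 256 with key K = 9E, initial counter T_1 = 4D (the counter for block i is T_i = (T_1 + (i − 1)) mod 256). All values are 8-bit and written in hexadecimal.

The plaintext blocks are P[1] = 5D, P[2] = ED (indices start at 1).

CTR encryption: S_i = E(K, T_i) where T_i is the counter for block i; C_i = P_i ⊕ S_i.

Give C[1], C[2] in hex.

C[1]: T = 4D, S = E(K, T) = EB; 5D ⊕ EB = B6.
C[2]: T = 4E, S = E(K, T) = EC; ED ⊕ EC = 01.

C[1] = B6, C[2] = 01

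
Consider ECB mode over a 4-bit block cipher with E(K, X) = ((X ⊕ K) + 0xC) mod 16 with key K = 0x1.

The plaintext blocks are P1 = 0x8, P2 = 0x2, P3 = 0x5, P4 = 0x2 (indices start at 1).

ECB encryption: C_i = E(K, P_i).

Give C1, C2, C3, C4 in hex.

C1 = 0x5, C2 = 0xF, C3 = 0x0, C4 = 0xF

C1: E(K, 0x8) = 0x5.
C2: E(K, 0x2) = 0xF.
C3: E(K, 0x5) = 0x0.
C4: E(K, 0x2) = 0xF.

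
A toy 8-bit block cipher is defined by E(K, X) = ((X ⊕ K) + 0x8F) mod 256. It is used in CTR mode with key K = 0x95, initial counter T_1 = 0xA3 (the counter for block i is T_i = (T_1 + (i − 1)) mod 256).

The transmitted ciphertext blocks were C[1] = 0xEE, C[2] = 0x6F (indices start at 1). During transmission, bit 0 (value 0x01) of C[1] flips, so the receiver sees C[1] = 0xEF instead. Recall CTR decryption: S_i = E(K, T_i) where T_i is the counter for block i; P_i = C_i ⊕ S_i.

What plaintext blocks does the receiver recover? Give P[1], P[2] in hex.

P[1] = 0x2A, P[2] = 0xAF

Only C[1] changed, to 0xEF. In CTR, a change in C_i flips the same bit in P_i only; the keystream is unaffected. Decrypting the received ciphertext:
P[1]: T = 0xA3, S = E(K, T) = 0xC5; 0xEF ⊕ 0xC5 = 0x2A.
P[2]: T = 0xA4, S = E(K, T) = 0xC0; 0x6F ⊕ 0xC0 = 0xAF.
Blocks that differ from the original plaintext: P[1].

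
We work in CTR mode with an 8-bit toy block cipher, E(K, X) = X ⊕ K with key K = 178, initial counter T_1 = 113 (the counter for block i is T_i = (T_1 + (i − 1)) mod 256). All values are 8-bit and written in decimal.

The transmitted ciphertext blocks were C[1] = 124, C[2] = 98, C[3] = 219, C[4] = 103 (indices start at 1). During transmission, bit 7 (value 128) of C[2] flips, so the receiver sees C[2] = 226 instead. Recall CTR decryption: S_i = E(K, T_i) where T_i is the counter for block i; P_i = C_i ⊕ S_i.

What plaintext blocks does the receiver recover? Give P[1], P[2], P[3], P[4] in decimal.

P[1] = 191, P[2] = 34, P[3] = 26, P[4] = 161

Only C[2] changed, to 226. In CTR, a change in C_i flips the same bit in P_i only; the keystream is unaffected. Decrypting the received ciphertext:
P[1]: T = 113, S = E(K, T) = 195; 124 ⊕ 195 = 191.
P[2]: T = 114, S = E(K, T) = 192; 226 ⊕ 192 = 34.
P[3]: T = 115, S = E(K, T) = 193; 219 ⊕ 193 = 26.
P[4]: T = 116, S = E(K, T) = 198; 103 ⊕ 198 = 161.
Blocks that differ from the original plaintext: P[2].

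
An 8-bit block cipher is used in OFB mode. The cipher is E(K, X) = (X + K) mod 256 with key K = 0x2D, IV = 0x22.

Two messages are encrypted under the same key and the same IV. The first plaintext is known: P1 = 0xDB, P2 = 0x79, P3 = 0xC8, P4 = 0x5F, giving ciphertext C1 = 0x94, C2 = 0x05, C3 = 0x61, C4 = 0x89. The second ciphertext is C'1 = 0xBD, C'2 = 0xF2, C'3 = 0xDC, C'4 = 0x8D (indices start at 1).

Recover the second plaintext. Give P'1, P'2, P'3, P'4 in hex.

In OFB with a reused IV, both messages share the same keystream S_i, so C_i ⊕ C'_i = P_i ⊕ P'_i and thus P'_i = P_i ⊕ C_i ⊕ C'_i.
P'1: 0xDB ⊕ 0x94 ⊕ 0xBD = 0xF2.
P'2: 0x79 ⊕ 0x05 ⊕ 0xF2 = 0x8E.
P'3: 0xC8 ⊕ 0x61 ⊕ 0xDC = 0x75.
P'4: 0x5F ⊕ 0x89 ⊕ 0x8D = 0x5B.

P'1 = 0xF2, P'2 = 0x8E, P'3 = 0x75, P'4 = 0x5B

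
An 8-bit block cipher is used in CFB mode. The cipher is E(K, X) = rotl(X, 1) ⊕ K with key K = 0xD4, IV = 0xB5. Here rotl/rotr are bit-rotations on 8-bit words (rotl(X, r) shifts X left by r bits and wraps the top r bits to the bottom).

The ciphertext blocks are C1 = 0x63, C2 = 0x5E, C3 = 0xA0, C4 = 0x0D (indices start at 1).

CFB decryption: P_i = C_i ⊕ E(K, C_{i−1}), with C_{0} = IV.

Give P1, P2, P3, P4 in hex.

P1: E(K, 0xB5) = 0xBF; 0x63 ⊕ 0xBF = 0xDC.
P2: E(K, 0x63) = 0x12; 0x5E ⊕ 0x12 = 0x4C.
P3: E(K, 0x5E) = 0x68; 0xA0 ⊕ 0x68 = 0xC8.
P4: E(K, 0xA0) = 0x95; 0x0D ⊕ 0x95 = 0x98.

P1 = 0xDC, P2 = 0x4C, P3 = 0xC8, P4 = 0x98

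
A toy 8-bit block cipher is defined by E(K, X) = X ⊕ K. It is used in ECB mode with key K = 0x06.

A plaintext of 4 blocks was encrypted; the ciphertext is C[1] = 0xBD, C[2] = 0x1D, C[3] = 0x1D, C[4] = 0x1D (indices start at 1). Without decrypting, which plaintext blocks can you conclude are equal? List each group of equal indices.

P[2] = P[3] = P[4]

ECB encrypts each block independently with the same key, so equal ciphertext blocks imply equal plaintext blocks.
C[2] = C[3] = C[4] = 0x1D, so P[2] = P[3] = P[4].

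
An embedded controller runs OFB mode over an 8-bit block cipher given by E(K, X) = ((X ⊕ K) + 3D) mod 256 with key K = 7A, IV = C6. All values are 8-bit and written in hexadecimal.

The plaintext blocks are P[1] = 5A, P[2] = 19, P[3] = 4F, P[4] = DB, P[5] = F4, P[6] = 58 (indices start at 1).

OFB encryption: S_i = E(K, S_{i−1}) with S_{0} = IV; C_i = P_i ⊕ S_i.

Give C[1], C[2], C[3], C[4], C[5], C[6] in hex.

C[1]: S = E(K, C6) = F9; 5A ⊕ F9 = A3.
C[2]: S = E(K, F9) = C0; 19 ⊕ C0 = D9.
C[3]: S = E(K, C0) = F7; 4F ⊕ F7 = B8.
C[4]: S = E(K, F7) = CA; DB ⊕ CA = 11.
C[5]: S = E(K, CA) = ED; F4 ⊕ ED = 19.
C[6]: S = E(K, ED) = D4; 58 ⊕ D4 = 8C.

C[1] = A3, C[2] = D9, C[3] = B8, C[4] = 11, C[5] = 19, C[6] = 8C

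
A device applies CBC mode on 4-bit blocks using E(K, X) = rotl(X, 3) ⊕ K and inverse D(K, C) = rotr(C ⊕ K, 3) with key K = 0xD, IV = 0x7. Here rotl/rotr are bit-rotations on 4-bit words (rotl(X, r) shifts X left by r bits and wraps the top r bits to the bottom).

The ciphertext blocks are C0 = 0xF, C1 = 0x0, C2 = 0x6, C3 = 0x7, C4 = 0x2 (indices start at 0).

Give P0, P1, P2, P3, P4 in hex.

P0 = 0x3, P1 = 0x4, P2 = 0x7, P3 = 0x3, P4 = 0x8

CBC decryption: P_i = D(K, C_i) ⊕ C_{i−1}, with C_{−1} = IV.
P0: D(K, 0xF) = 0x4; 0x4 ⊕ 0x7 = 0x3.
P1: D(K, 0x0) = 0xB; 0xB ⊕ 0xF = 0x4.
P2: D(K, 0x6) = 0x7; 0x7 ⊕ 0x0 = 0x7.
P3: D(K, 0x7) = 0x5; 0x5 ⊕ 0x6 = 0x3.
P4: D(K, 0x2) = 0xF; 0xF ⊕ 0x7 = 0x8.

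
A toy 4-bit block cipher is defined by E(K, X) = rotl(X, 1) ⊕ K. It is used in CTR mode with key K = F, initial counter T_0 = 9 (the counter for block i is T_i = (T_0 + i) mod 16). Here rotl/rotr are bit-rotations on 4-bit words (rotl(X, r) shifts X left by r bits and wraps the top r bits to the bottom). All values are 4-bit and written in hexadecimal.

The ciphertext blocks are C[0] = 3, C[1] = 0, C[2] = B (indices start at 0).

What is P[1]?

CTR decryption: S_i = E(K, T_i) where T_i is the counter for block i; P_i = C_i ⊕ S_i.
P[1]: T = A, S = E(K, T) = A; 0 ⊕ A = A.

P[1] = A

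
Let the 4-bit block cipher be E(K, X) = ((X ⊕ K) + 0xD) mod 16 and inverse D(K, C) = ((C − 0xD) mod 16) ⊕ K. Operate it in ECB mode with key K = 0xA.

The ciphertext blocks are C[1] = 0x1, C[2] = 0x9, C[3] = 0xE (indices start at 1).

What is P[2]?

ECB decryption: P_i = D(K, C_i).
P[2]: D(K, 0x9) = 0x6.

P[2] = 0x6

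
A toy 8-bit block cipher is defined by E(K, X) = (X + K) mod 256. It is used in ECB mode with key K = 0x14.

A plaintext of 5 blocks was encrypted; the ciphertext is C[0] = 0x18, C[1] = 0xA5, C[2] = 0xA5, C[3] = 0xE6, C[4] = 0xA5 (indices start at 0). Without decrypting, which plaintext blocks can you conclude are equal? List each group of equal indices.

ECB encrypts each block independently with the same key, so equal ciphertext blocks imply equal plaintext blocks.
C[1] = C[2] = C[4] = 0xA5, so P[1] = P[2] = P[4].

P[1] = P[2] = P[4]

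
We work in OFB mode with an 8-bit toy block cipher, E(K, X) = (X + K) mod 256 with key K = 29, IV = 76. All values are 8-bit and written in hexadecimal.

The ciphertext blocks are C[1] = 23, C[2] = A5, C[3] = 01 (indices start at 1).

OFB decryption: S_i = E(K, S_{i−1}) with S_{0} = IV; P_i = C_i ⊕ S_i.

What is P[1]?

P[1]: S = E(K, 76) = 9F; 23 ⊕ 9F = BC.

P[1] = BC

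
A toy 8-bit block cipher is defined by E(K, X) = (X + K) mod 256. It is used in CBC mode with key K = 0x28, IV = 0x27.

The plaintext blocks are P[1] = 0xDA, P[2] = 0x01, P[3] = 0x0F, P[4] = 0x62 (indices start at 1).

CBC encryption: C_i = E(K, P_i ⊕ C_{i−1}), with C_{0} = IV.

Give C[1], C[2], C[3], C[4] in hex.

C[1] = 0x25, C[2] = 0x4C, C[3] = 0x6B, C[4] = 0x31

C[1]: P[1] ⊕ 0x27 = 0xFD; E(K, 0xFD) = 0x25.
C[2]: P[2] ⊕ 0x25 = 0x24; E(K, 0x24) = 0x4C.
C[3]: P[3] ⊕ 0x4C = 0x43; E(K, 0x43) = 0x6B.
C[4]: P[4] ⊕ 0x6B = 0x09; E(K, 0x09) = 0x31.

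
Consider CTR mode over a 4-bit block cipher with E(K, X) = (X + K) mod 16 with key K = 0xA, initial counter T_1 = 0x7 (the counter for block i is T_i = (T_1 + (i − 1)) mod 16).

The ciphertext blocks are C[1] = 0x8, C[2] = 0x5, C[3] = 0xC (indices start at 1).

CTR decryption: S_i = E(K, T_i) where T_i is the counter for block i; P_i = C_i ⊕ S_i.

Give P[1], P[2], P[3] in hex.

P[1] = 0x9, P[2] = 0x7, P[3] = 0xF

P[1]: T = 0x7, S = E(K, T) = 0x1; 0x8 ⊕ 0x1 = 0x9.
P[2]: T = 0x8, S = E(K, T) = 0x2; 0x5 ⊕ 0x2 = 0x7.
P[3]: T = 0x9, S = E(K, T) = 0x3; 0xC ⊕ 0x3 = 0xF.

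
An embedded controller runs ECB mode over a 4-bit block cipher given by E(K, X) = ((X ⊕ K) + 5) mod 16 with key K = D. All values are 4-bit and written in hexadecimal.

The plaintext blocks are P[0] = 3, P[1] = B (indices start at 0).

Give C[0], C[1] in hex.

C[0] = 3, C[1] = B

ECB encryption: C_i = E(K, P_i).
C[0]: E(K, 3) = 3.
C[1]: E(K, B) = B.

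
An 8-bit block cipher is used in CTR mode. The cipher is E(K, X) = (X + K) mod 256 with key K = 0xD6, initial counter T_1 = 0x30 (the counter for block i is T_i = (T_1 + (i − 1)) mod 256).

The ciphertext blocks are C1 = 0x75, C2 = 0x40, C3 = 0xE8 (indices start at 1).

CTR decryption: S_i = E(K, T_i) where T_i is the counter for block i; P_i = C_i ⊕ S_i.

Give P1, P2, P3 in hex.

P1: T = 0x30, S = E(K, T) = 0x06; 0x75 ⊕ 0x06 = 0x73.
P2: T = 0x31, S = E(K, T) = 0x07; 0x40 ⊕ 0x07 = 0x47.
P3: T = 0x32, S = E(K, T) = 0x08; 0xE8 ⊕ 0x08 = 0xE0.

P1 = 0x73, P2 = 0x47, P3 = 0xE0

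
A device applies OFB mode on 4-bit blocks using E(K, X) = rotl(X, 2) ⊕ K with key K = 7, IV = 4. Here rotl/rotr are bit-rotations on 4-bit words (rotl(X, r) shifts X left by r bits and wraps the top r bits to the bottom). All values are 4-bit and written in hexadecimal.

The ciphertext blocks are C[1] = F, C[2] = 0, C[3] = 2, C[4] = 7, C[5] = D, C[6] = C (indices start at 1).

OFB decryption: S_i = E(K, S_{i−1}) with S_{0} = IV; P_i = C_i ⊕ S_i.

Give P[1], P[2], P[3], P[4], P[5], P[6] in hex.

P[1]: S = E(K, 4) = 6; F ⊕ 6 = 9.
P[2]: S = E(K, 6) = E; 0 ⊕ E = E.
P[3]: S = E(K, E) = C; 2 ⊕ C = E.
P[4]: S = E(K, C) = 4; 7 ⊕ 4 = 3.
P[5]: S = E(K, 4) = 6; D ⊕ 6 = B.
P[6]: S = E(K, 6) = E; C ⊕ E = 2.

P[1] = 9, P[2] = E, P[3] = E, P[4] = 3, P[5] = B, P[6] = 2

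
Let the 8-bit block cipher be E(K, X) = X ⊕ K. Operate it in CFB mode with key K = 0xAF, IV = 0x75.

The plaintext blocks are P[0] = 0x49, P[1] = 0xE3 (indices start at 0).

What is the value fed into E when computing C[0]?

CFB encryption: C_i = P_i ⊕ E(K, C_{i−1}), with C_{−1} = IV.
C[0]: E(K, 0x75) = 0xDA; 0x49 ⊕ 0xDA = 0x93.
So the input to E for block [0] is 0x75.

0x75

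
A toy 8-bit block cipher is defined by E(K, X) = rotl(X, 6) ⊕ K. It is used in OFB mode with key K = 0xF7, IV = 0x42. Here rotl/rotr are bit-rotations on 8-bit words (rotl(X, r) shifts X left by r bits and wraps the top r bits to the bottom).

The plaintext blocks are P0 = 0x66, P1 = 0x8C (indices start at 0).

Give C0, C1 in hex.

OFB encryption: S_i = E(K, S_{i−1}) with S_{−1} = IV; C_i = P_i ⊕ S_i.
C0: S = E(K, 0x42) = 0x67; 0x66 ⊕ 0x67 = 0x01.
C1: S = E(K, 0x67) = 0x2E; 0x8C ⊕ 0x2E = 0xA2.

C0 = 0x01, C1 = 0xA2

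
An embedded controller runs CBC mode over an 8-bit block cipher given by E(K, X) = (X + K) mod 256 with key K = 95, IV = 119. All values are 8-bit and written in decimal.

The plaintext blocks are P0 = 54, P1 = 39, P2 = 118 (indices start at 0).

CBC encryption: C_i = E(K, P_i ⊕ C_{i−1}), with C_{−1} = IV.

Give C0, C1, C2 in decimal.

C0 = 160, C1 = 230, C2 = 239

C0: P0 ⊕ 119 = 65; E(K, 65) = 160.
C1: P1 ⊕ 160 = 135; E(K, 135) = 230.
C2: P2 ⊕ 230 = 144; E(K, 144) = 239.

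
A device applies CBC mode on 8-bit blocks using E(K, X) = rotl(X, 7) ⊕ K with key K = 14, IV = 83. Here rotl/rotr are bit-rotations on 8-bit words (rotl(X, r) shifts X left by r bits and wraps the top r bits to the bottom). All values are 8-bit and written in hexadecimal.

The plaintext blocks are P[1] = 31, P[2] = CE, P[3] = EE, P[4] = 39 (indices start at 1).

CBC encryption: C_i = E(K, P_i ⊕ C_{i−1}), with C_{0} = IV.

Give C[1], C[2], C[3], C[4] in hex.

C[1]: P[1] ⊕ 83 = B2; E(K, B2) = 4D.
C[2]: P[2] ⊕ 4D = 83; E(K, 83) = D5.
C[3]: P[3] ⊕ D5 = 3B; E(K, 3B) = 89.
C[4]: P[4] ⊕ 89 = B0; E(K, B0) = 4C.

C[1] = 4D, C[2] = D5, C[3] = 89, C[4] = 4C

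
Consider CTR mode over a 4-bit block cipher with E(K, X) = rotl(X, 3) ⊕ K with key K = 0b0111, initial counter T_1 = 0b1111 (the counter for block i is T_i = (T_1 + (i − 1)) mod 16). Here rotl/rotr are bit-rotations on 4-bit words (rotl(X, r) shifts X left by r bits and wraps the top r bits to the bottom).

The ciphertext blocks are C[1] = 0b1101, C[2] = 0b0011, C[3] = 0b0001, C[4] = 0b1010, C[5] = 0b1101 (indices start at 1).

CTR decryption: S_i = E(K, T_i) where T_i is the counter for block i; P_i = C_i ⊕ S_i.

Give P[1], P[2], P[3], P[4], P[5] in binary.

P[1] = 0b0101, P[2] = 0b0100, P[3] = 0b1110, P[4] = 0b1100, P[5] = 0b0011

P[1]: T = 0b1111, S = E(K, T) = 0b1000; 0b1101 ⊕ 0b1000 = 0b0101.
P[2]: T = 0b0000, S = E(K, T) = 0b0111; 0b0011 ⊕ 0b0111 = 0b0100.
P[3]: T = 0b0001, S = E(K, T) = 0b1111; 0b0001 ⊕ 0b1111 = 0b1110.
P[4]: T = 0b0010, S = E(K, T) = 0b0110; 0b1010 ⊕ 0b0110 = 0b1100.
P[5]: T = 0b0011, S = E(K, T) = 0b1110; 0b1101 ⊕ 0b1110 = 0b0011.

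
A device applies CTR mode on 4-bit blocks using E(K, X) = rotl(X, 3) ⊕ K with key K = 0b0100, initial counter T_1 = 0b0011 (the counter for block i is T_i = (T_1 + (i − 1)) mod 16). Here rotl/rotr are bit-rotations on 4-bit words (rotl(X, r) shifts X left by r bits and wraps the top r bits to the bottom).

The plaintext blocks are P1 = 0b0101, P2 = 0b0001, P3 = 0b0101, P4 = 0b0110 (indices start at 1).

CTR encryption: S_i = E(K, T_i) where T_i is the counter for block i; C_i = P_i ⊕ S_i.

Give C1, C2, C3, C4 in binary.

C1: T = 0b0011, S = E(K, T) = 0b1101; 0b0101 ⊕ 0b1101 = 0b1000.
C2: T = 0b0100, S = E(K, T) = 0b0110; 0b0001 ⊕ 0b0110 = 0b0111.
C3: T = 0b0101, S = E(K, T) = 0b1110; 0b0101 ⊕ 0b1110 = 0b1011.
C4: T = 0b0110, S = E(K, T) = 0b0111; 0b0110 ⊕ 0b0111 = 0b0001.

C1 = 0b1000, C2 = 0b0111, C3 = 0b1011, C4 = 0b0001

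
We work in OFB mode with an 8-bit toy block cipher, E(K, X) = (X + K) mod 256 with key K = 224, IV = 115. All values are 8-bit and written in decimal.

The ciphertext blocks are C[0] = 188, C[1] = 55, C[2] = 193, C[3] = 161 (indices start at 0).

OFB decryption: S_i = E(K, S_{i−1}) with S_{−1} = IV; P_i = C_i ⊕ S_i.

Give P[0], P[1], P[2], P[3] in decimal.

P[0] = 239, P[1] = 4, P[2] = 210, P[3] = 82

P[0]: S = E(K, 115) = 83; 188 ⊕ 83 = 239.
P[1]: S = E(K, 83) = 51; 55 ⊕ 51 = 4.
P[2]: S = E(K, 51) = 19; 193 ⊕ 19 = 210.
P[3]: S = E(K, 19) = 243; 161 ⊕ 243 = 82.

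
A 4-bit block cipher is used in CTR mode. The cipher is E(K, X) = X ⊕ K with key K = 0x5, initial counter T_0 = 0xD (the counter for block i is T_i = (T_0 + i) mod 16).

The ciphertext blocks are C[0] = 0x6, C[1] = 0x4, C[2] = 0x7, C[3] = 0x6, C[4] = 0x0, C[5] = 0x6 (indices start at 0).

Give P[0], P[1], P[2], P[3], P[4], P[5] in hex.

P[0] = 0xE, P[1] = 0xF, P[2] = 0xD, P[3] = 0x3, P[4] = 0x4, P[5] = 0x1

CTR decryption: S_i = E(K, T_i) where T_i is the counter for block i; P_i = C_i ⊕ S_i.
P[0]: T = 0xD, S = E(K, T) = 0x8; 0x6 ⊕ 0x8 = 0xE.
P[1]: T = 0xE, S = E(K, T) = 0xB; 0x4 ⊕ 0xB = 0xF.
P[2]: T = 0xF, S = E(K, T) = 0xA; 0x7 ⊕ 0xA = 0xD.
P[3]: T = 0x0, S = E(K, T) = 0x5; 0x6 ⊕ 0x5 = 0x3.
P[4]: T = 0x1, S = E(K, T) = 0x4; 0x0 ⊕ 0x4 = 0x4.
P[5]: T = 0x2, S = E(K, T) = 0x7; 0x6 ⊕ 0x7 = 0x1.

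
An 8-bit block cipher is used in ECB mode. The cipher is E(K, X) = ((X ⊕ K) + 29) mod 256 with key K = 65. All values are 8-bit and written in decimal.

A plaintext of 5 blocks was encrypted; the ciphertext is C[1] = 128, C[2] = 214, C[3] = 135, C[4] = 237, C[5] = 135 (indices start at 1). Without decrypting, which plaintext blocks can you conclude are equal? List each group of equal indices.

ECB encrypts each block independently with the same key, so equal ciphertext blocks imply equal plaintext blocks.
C[3] = C[5] = 135, so P[3] = P[5].

P[3] = P[5]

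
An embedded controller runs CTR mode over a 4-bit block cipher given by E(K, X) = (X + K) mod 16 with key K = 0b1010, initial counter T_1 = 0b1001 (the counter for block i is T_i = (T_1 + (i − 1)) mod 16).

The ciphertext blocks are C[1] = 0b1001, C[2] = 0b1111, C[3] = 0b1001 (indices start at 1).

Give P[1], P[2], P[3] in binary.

CTR decryption: S_i = E(K, T_i) where T_i is the counter for block i; P_i = C_i ⊕ S_i.
P[1]: T = 0b1001, S = E(K, T) = 0b0011; 0b1001 ⊕ 0b0011 = 0b1010.
P[2]: T = 0b1010, S = E(K, T) = 0b0100; 0b1111 ⊕ 0b0100 = 0b1011.
P[3]: T = 0b1011, S = E(K, T) = 0b0101; 0b1001 ⊕ 0b0101 = 0b1100.

P[1] = 0b1010, P[2] = 0b1011, P[3] = 0b1100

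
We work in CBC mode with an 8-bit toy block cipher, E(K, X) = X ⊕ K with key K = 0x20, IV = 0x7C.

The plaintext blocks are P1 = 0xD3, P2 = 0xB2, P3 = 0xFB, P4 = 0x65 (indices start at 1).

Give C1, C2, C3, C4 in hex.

C1 = 0x8F, C2 = 0x1D, C3 = 0xC6, C4 = 0x83

CBC encryption: C_i = E(K, P_i ⊕ C_{i−1}), with C_{0} = IV.
C1: P1 ⊕ 0x7C = 0xAF; E(K, 0xAF) = 0x8F.
C2: P2 ⊕ 0x8F = 0x3D; E(K, 0x3D) = 0x1D.
C3: P3 ⊕ 0x1D = 0xE6; E(K, 0xE6) = 0xC6.
C4: P4 ⊕ 0xC6 = 0xA3; E(K, 0xA3) = 0x83.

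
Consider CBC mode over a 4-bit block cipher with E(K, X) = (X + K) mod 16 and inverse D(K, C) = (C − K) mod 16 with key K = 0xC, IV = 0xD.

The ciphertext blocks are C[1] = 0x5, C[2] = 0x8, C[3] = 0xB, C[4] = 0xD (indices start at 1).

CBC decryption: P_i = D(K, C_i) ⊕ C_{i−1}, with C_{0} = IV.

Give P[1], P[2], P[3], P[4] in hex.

P[1]: D(K, 0x5) = 0x9; 0x9 ⊕ 0xD = 0x4.
P[2]: D(K, 0x8) = 0xC; 0xC ⊕ 0x5 = 0x9.
P[3]: D(K, 0xB) = 0xF; 0xF ⊕ 0x8 = 0x7.
P[4]: D(K, 0xD) = 0x1; 0x1 ⊕ 0xB = 0xA.

P[1] = 0x4, P[2] = 0x9, P[3] = 0x7, P[4] = 0xA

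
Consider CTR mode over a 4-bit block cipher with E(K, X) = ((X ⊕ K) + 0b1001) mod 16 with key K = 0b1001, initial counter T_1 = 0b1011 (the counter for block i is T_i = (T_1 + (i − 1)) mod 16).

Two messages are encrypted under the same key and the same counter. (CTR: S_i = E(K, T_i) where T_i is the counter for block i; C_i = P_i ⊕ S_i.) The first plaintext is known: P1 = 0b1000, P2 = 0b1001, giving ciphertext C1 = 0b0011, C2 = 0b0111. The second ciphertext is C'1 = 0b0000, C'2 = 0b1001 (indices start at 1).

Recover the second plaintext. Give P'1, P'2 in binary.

P'1 = 0b1011, P'2 = 0b0111

In CTR with a reused counter, both messages share the same keystream S_i, so C_i ⊕ C'_i = P_i ⊕ P'_i and thus P'_i = P_i ⊕ C_i ⊕ C'_i.
P'1: 0b1000 ⊕ 0b0011 ⊕ 0b0000 = 0b1011.
P'2: 0b1001 ⊕ 0b0111 ⊕ 0b1001 = 0b0111.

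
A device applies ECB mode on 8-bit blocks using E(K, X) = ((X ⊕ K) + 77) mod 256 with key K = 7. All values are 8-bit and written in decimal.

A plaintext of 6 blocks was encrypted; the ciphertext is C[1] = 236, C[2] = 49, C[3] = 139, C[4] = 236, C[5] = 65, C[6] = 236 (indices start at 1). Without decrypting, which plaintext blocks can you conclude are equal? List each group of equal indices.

ECB encrypts each block independently with the same key, so equal ciphertext blocks imply equal plaintext blocks.
C[1] = C[4] = C[6] = 236, so P[1] = P[4] = P[6].

P[1] = P[4] = P[6]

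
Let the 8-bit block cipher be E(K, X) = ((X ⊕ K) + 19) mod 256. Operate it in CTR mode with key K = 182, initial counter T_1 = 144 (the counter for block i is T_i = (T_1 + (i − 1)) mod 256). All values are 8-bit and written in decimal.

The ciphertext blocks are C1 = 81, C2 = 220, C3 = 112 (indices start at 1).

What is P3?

CTR decryption: S_i = E(K, T_i) where T_i is the counter for block i; P_i = C_i ⊕ S_i.
P3: T = 146, S = E(K, T) = 55; 112 ⊕ 55 = 71.

P3 = 71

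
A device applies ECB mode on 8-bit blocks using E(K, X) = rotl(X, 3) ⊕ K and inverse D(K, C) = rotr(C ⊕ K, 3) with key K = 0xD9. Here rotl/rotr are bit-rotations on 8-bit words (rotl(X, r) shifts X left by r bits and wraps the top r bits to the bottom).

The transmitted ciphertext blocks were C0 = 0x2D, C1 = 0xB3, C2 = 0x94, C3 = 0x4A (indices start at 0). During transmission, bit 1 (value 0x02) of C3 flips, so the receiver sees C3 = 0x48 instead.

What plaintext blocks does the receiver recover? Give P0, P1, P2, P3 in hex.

ECB decryption: P_i = D(K, C_i).
Only C3 changed, to 0x48. In ECB, a change in C_i affects only P_i. Decrypting the received ciphertext:
P0: D(K, 0x2D) = 0x9E.
P1: D(K, 0xB3) = 0x4D.
P2: D(K, 0x94) = 0xA9.
P3: D(K, 0x48) = 0x32.
Blocks that differ from the original plaintext: P3.

P0 = 0x9E, P1 = 0x4D, P2 = 0xA9, P3 = 0x32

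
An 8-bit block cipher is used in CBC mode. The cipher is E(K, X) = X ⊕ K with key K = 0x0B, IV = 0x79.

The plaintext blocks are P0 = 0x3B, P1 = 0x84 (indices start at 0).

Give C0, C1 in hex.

CBC encryption: C_i = E(K, P_i ⊕ C_{i−1}), with C_{−1} = IV.
C0: P0 ⊕ 0x79 = 0x42; E(K, 0x42) = 0x49.
C1: P1 ⊕ 0x49 = 0xCD; E(K, 0xCD) = 0xC6.

C0 = 0x49, C1 = 0xC6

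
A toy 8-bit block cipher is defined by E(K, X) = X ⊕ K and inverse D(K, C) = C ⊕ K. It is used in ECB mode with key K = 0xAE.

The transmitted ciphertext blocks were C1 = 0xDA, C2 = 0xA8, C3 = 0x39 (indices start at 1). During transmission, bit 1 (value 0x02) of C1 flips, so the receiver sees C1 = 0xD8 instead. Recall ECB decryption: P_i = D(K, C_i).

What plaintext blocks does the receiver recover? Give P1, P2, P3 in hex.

Only C1 changed, to 0xD8. In ECB, a change in C_i affects only P_i. Decrypting the received ciphertext:
P1: D(K, 0xD8) = 0x76.
P2: D(K, 0xA8) = 0x06.
P3: D(K, 0x39) = 0x97.
Blocks that differ from the original plaintext: P1.

P1 = 0x76, P2 = 0x06, P3 = 0x97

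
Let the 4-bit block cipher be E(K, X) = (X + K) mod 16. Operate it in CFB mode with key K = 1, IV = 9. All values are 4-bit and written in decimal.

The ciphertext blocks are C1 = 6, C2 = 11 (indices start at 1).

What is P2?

P2 = 12

CFB decryption: P_i = C_i ⊕ E(K, C_{i−1}), with C_{0} = IV.
P2: E(K, 6) = 7; 11 ⊕ 7 = 12.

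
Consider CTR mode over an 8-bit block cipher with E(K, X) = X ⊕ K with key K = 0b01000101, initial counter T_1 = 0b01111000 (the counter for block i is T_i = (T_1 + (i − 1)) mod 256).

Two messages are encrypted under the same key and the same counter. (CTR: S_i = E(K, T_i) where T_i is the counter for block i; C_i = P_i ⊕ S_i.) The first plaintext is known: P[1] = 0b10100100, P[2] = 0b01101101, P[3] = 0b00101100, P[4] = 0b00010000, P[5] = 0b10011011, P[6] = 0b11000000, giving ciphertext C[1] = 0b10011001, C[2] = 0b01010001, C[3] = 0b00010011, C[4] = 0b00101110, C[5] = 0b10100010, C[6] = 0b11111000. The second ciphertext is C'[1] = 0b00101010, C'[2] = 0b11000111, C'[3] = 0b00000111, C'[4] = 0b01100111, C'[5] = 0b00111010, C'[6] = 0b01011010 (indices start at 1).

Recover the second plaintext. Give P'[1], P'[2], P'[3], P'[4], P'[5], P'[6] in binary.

In CTR with a reused counter, both messages share the same keystream S_i, so C_i ⊕ C'_i = P_i ⊕ P'_i and thus P'_i = P_i ⊕ C_i ⊕ C'_i.
P'[1]: 0b10100100 ⊕ 0b10011001 ⊕ 0b00101010 = 0b00010111.
P'[2]: 0b01101101 ⊕ 0b01010001 ⊕ 0b11000111 = 0b11111011.
P'[3]: 0b00101100 ⊕ 0b00010011 ⊕ 0b00000111 = 0b00111000.
P'[4]: 0b00010000 ⊕ 0b00101110 ⊕ 0b01100111 = 0b01011001.
P'[5]: 0b10011011 ⊕ 0b10100010 ⊕ 0b00111010 = 0b00000011.
P'[6]: 0b11000000 ⊕ 0b11111000 ⊕ 0b01011010 = 0b01100010.

P'[1] = 0b00010111, P'[2] = 0b11111011, P'[3] = 0b00111000, P'[4] = 0b01011001, P'[5] = 0b00000011, P'[6] = 0b01100010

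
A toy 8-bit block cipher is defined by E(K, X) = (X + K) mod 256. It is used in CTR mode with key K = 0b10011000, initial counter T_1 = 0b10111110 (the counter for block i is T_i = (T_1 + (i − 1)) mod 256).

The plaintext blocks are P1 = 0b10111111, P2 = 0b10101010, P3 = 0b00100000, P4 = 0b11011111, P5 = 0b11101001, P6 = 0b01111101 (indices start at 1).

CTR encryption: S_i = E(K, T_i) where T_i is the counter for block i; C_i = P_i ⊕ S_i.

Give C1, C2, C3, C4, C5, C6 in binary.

C1 = 0b11101001, C2 = 0b11111101, C3 = 0b01111000, C4 = 0b10000110, C5 = 0b10110011, C6 = 0b00100110

C1: T = 0b10111110, S = E(K, T) = 0b01010110; 0b10111111 ⊕ 0b01010110 = 0b11101001.
C2: T = 0b10111111, S = E(K, T) = 0b01010111; 0b10101010 ⊕ 0b01010111 = 0b11111101.
C3: T = 0b11000000, S = E(K, T) = 0b01011000; 0b00100000 ⊕ 0b01011000 = 0b01111000.
C4: T = 0b11000001, S = E(K, T) = 0b01011001; 0b11011111 ⊕ 0b01011001 = 0b10000110.
C5: T = 0b11000010, S = E(K, T) = 0b01011010; 0b11101001 ⊕ 0b01011010 = 0b10110011.
C6: T = 0b11000011, S = E(K, T) = 0b01011011; 0b01111101 ⊕ 0b01011011 = 0b00100110.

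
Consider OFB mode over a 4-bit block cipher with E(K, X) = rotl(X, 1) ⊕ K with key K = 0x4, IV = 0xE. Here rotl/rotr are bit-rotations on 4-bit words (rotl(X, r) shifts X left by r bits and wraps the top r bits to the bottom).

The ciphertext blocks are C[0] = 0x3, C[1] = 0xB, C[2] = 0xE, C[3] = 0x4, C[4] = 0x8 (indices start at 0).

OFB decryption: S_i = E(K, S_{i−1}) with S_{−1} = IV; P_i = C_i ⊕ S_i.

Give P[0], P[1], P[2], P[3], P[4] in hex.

P[0] = 0xA, P[1] = 0xC, P[2] = 0x4, P[3] = 0x5, P[4] = 0xE

P[0]: S = E(K, 0xE) = 0x9; 0x3 ⊕ 0x9 = 0xA.
P[1]: S = E(K, 0x9) = 0x7; 0xB ⊕ 0x7 = 0xC.
P[2]: S = E(K, 0x7) = 0xA; 0xE ⊕ 0xA = 0x4.
P[3]: S = E(K, 0xA) = 0x1; 0x4 ⊕ 0x1 = 0x5.
P[4]: S = E(K, 0x1) = 0x6; 0x8 ⊕ 0x6 = 0xE.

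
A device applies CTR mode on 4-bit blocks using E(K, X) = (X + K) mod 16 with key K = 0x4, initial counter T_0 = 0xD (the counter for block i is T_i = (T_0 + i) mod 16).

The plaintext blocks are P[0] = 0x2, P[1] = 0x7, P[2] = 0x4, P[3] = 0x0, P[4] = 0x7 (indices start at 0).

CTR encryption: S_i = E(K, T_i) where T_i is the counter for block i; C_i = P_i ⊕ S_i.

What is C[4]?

C[0]: T = 0xD, S = E(K, T) = 0x1; 0x2 ⊕ 0x1 = 0x3.
C[1]: T = 0xE, S = E(K, T) = 0x2; 0x7 ⊕ 0x2 = 0x5.
C[2]: T = 0xF, S = E(K, T) = 0x3; 0x4 ⊕ 0x3 = 0x7.
C[3]: T = 0x0, S = E(K, T) = 0x4; 0x0 ⊕ 0x4 = 0x4.
C[4]: T = 0x1, S = E(K, T) = 0x5; 0x7 ⊕ 0x5 = 0x2.

C[4] = 0x2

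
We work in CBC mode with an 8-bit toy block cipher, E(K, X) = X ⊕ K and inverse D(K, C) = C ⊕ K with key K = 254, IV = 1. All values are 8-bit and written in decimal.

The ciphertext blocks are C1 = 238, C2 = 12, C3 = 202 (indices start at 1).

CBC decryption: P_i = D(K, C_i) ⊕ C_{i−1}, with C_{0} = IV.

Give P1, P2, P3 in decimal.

P1 = 17, P2 = 28, P3 = 56

P1: D(K, 238) = 16; 16 ⊕ 1 = 17.
P2: D(K, 12) = 242; 242 ⊕ 238 = 28.
P3: D(K, 202) = 52; 52 ⊕ 12 = 56.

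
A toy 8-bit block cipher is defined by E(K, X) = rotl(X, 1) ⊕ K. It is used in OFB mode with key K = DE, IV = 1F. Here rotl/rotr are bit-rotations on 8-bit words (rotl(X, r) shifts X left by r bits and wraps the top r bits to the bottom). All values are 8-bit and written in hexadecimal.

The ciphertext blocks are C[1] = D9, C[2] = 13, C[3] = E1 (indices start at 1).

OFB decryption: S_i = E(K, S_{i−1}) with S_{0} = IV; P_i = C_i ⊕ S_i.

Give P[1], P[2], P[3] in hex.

P[1] = 39, P[2] = 0C, P[3] = 01

P[1]: S = E(K, 1F) = E0; D9 ⊕ E0 = 39.
P[2]: S = E(K, E0) = 1F; 13 ⊕ 1F = 0C.
P[3]: S = E(K, 1F) = E0; E1 ⊕ E0 = 01.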